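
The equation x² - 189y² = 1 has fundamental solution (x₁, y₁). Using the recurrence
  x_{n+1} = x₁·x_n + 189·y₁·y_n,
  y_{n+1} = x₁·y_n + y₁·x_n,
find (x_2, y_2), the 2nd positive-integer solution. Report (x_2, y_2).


Step 1: Find the fundamental solution (x₁, y₁) of x² - 189y² = 1.
  Expand √189 as a continued fraction. a₀ = ⌊√189⌋ = 13; iterate m_{k+1} = d_k·a_k − m_k, d_{k+1} = (189 − m_{k+1}²)/d_k, a_{k+1} = ⌊(a₀ + m_{k+1})/d_{k+1}⌋ (starting m₀ = 0, d₀ = 1), with convergents p_k = a_k·p_{k-1} + p_{k-2}, q_k = a_k·q_{k-1} + q_{k-2} (p₋₁ = 1, q₋₁ = 0):
  k = 0: a₀ = 13; p₀/q₀ = 13/1; p₀² − 189·q₀² = 169 − 189 = -20.
  k = 1: m = 13, d = 20, a = ⌊(13 + 13)/20⌋ = 1; p/q = (1·13 + 1)/(1·1 + 0) = 14/1; p² − 189·q² = 196 − 189 = 7.
  k = 2: m = 7, d = 7, a = ⌊(13 + 7)/7⌋ = 2; p/q = (2·14 + 13)/(2·1 + 1) = 41/3; p² − 189·q² = 1681 − 1701 = -20.
  k = 3: m = 7, d = 20, a = ⌊(13 + 7)/20⌋ = 1; p/q = (1·41 + 14)/(1·3 + 1) = 55/4; p² − 189·q² = 3025 − 3024 = 1.
  The first convergent with p² − 189·q² = 1 gives the fundamental solution (x₁, y₁) = (55, 4).
Step 2: Apply the recurrence (x_{n+1}, y_{n+1}) = (x₁x_n + 189y₁y_n, x₁y_n + y₁x_n) repeatedly.
  From (x_1, y_1) = (55, 4): x_2 = 55·55 + 189·4·4 = 6049; y_2 = 55·4 + 4·55 = 440.
Step 3: Verify x_2² - 189·y_2² = 36590401 - 36590400 = 1 (should be 1). ✓

(x_1, y_1) = (55, 4); (x_2, y_2) = (6049, 440).


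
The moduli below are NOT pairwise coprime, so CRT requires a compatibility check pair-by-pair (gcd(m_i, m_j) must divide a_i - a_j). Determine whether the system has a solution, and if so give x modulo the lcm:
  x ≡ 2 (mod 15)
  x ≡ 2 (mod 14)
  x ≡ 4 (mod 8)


Moduli 15, 14, 8 are not pairwise coprime, so CRT works modulo lcm(m_i) when all pairwise compatibility conditions hold.
Pairwise compatibility: gcd(m_i, m_j) must divide a_i - a_j for every pair.
Merge one congruence at a time:
  Start: x ≡ 2 (mod 15).
  Combine with x ≡ 2 (mod 14): gcd(15, 14) = 1; 2 - 2 = 0, which IS divisible by 1, so compatible.
    Write x = 2 + 15·t and substitute into x ≡ 2 (mod 14): 15·t ≡ 2 − 2 = 0 (mod 14).
    Reduce coefficients mod 14: 1·t ≡ 0 (mod 14).
    So t ≡ 0 (mod 14).
    Then x = 2 + 15·0 = 2, valid modulo lcm(15, 14) = 210: x ≡ 2 (mod 210).
  Combine with x ≡ 4 (mod 8): gcd(210, 8) = 2; 4 - 2 = 2, which IS divisible by 2, so compatible.
    Write x = 2 + 210·t and substitute into x ≡ 4 (mod 8): 210·t ≡ 4 − 2 = 2 (mod 8).
    Divide the congruence (and modulus) by g = 2: 105·t ≡ 1 (mod 4).
    Reduce coefficients mod 4: 1·t ≡ 1 (mod 4).
    So t ≡ 1 (mod 4).
    Then x = 2 + 210·1 = 212, valid modulo lcm(210, 8) = 840: x ≡ 212 (mod 840).
Verify: 212 mod 15 = 2, 212 mod 14 = 2, 212 mod 8 = 4.

x ≡ 212 (mod 840).


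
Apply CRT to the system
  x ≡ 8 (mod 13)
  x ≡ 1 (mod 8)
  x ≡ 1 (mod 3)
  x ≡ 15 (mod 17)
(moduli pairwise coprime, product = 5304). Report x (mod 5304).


Product of moduli M = 13 · 8 · 3 · 17 = 5304.
Merge one congruence at a time:
  Start: x ≡ 8 (mod 13).
  Combine with x ≡ 1 (mod 8); new modulus lcm = 104.
    Write x = 8 + 13·t and substitute into x ≡ 1 (mod 8): 13·t ≡ 1 − 8 = -7 (mod 8).
    Reduce coefficients mod 8: 5·t ≡ 1 (mod 8).
    The inverse of 5 mod 8 is 5 (since 5·5 = 25 = 3·8 + 1), so t ≡ 5·1 = 5 ≡ 5 (mod 8).
    Then x = 8 + 13·5 = 73, valid modulo lcm(13, 8) = 104: x ≡ 73 (mod 104).
  Combine with x ≡ 1 (mod 3); new modulus lcm = 312.
    Write x = 73 + 104·t and substitute into x ≡ 1 (mod 3): 104·t ≡ 1 − 73 = -72 (mod 3).
    Reduce coefficients mod 3: 2·t ≡ 0 (mod 3).
    The inverse of 2 mod 3 is 2 (since 2·2 = 4 = 1·3 + 1), so t ≡ 2·0 = 0 ≡ 0 (mod 3).
    Then x = 73 + 104·0 = 73, valid modulo lcm(104, 3) = 312: x ≡ 73 (mod 312).
  Combine with x ≡ 15 (mod 17); new modulus lcm = 5304.
    Write x = 73 + 312·t and substitute into x ≡ 15 (mod 17): 312·t ≡ 15 − 73 = -58 (mod 17).
    Reduce coefficients mod 17: 6·t ≡ 10 (mod 17).
    The inverse of 6 mod 17 is 3 (since 6·3 = 18 = 1·17 + 1), so t ≡ 3·10 = 30 ≡ 13 (mod 17).
    Then x = 73 + 312·13 = 4129, valid modulo lcm(312, 17) = 5304: x ≡ 4129 (mod 5304).
Verify against each original: 4129 mod 13 = 8, 4129 mod 8 = 1, 4129 mod 3 = 1, 4129 mod 17 = 15.

x ≡ 4129 (mod 5304).


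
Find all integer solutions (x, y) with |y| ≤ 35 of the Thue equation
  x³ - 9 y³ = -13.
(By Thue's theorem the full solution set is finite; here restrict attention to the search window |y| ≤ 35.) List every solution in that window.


The equation is x³ - 9y³ = -13. For fixed y, x³ = 9·y³ − 13, so a solution requires the RHS to be a perfect cube.
Strategy: iterate y from -35 to 35, compute RHS = 9·y³ − 13, and check whether it is a (positive or negative) perfect cube.
Check small values of y:
  y = 0: RHS = -13 is not a perfect cube.
  y = 1: RHS = -4 is not a perfect cube.
  y = -1: RHS = -22 is not a perfect cube.
  y = 2: RHS = 59 is not a perfect cube.
  y = -2: RHS = -85 is not a perfect cube.
  y = 3: RHS = 230 is not a perfect cube.
  y = -3: RHS = -256 is not a perfect cube.
Continuing the search up to |y| = 35 finds no solutions either.
No (x, y) in the scanned range satisfies the equation.

No integer solutions with |y| ≤ 35.


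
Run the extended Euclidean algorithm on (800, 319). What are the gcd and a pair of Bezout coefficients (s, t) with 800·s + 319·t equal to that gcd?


Euclidean algorithm on (800, 319) — divide until remainder is 0:
  800 = 2 · 319 + 162
  319 = 1 · 162 + 157
  162 = 1 · 157 + 5
  157 = 31 · 5 + 2
  5 = 2 · 2 + 1
  2 = 2 · 1 + 0
gcd(800, 319) = 1.
Track Bezout coefficients alongside the remainders: start with r₀ = 800 = a·1 + b·0 (s = 1, t = 0) and r₁ = 319 = a·0 + b·1 (s = 0, t = 1); each new remainder r_{k+1} = r_{k-1} − q_k·r_k inherits s_{k+1} = s_{k-1} − q_k·s_k, t_{k+1} = t_{k-1} − q_k·t_k, so r_k = a·s_k + b·t_k at every step:
  q = 2: r = 162, s = 1 − 2·0 = 1, t = 0 − 2·1 = -2  (check: 800·1 + 319·(-2) = 162)
  q = 1: r = 157, s = 0 − 1·1 = -1, t = 1 − 1·(-2) = 3  (check: 800·(-1) + 319·3 = 157)
  q = 1: r = 5, s = 1 − 1·(-1) = 2, t = -2 − 1·3 = -5  (check: 800·2 + 319·(-5) = 5)
  q = 31: r = 2, s = -1 − 31·2 = -63, t = 3 − 31·(-5) = 158  (check: 800·(-63) + 319·158 = 2)
  q = 2: r = 1, s = 2 − 2·(-63) = 128, t = -5 − 2·158 = -321  (check: 800·128 + 319·(-321) = 1)
The row with r = 1 (the gcd) gives the Bezout coefficients s = 128, t = -321.
Result: 800 · (128) + 319 · (-321) = 1.

gcd(800, 319) = 1; s = 128, t = -321 (check: 800·128 + 319·(-321) = 1).


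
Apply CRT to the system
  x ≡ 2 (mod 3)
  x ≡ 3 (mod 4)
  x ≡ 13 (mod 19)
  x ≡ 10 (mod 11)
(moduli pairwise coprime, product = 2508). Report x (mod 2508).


Product of moduli M = 3 · 4 · 19 · 11 = 2508.
Merge one congruence at a time:
  Start: x ≡ 2 (mod 3).
  Combine with x ≡ 3 (mod 4); new modulus lcm = 12.
    Write x = 2 + 3·t and substitute into x ≡ 3 (mod 4): 3·t ≡ 3 − 2 = 1 (mod 4).
    The inverse of 3 mod 4 is 3 (since 3·3 = 9 = 2·4 + 1), so t ≡ 3·1 = 3 ≡ 3 (mod 4).
    Then x = 2 + 3·3 = 11, valid modulo lcm(3, 4) = 12: x ≡ 11 (mod 12).
  Combine with x ≡ 13 (mod 19); new modulus lcm = 228.
    Write x = 11 + 12·t and substitute into x ≡ 13 (mod 19): 12·t ≡ 13 − 11 = 2 (mod 19).
    The inverse of 12 mod 19 is 8 (since 12·8 = 96 = 5·19 + 1), so t ≡ 8·2 = 16 ≡ 16 (mod 19).
    Then x = 11 + 12·16 = 203, valid modulo lcm(12, 19) = 228: x ≡ 203 (mod 228).
  Combine with x ≡ 10 (mod 11); new modulus lcm = 2508.
    Write x = 203 + 228·t and substitute into x ≡ 10 (mod 11): 228·t ≡ 10 − 203 = -193 (mod 11).
    Reduce coefficients mod 11: 8·t ≡ 5 (mod 11).
    The inverse of 8 mod 11 is 7 (since 8·7 = 56 = 5·11 + 1), so t ≡ 7·5 = 35 ≡ 2 (mod 11).
    Then x = 203 + 228·2 = 659, valid modulo lcm(228, 11) = 2508: x ≡ 659 (mod 2508).
Verify against each original: 659 mod 3 = 2, 659 mod 4 = 3, 659 mod 19 = 13, 659 mod 11 = 10.

x ≡ 659 (mod 2508).


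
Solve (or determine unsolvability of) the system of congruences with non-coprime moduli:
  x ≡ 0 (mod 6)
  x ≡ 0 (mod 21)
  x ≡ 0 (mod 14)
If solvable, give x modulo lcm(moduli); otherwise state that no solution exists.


Moduli 6, 21, 14 are not pairwise coprime, so CRT works modulo lcm(m_i) when all pairwise compatibility conditions hold.
Pairwise compatibility: gcd(m_i, m_j) must divide a_i - a_j for every pair.
Merge one congruence at a time:
  Start: x ≡ 0 (mod 6).
  Combine with x ≡ 0 (mod 21): gcd(6, 21) = 3; 0 - 0 = 0, which IS divisible by 3, so compatible.
    Write x = 0 + 6·t and substitute into x ≡ 0 (mod 21): 6·t ≡ 0 − 0 = 0 (mod 21).
    Divide the congruence (and modulus) by g = 3: 2·t ≡ 0 (mod 7).
    The inverse of 2 mod 7 is 4 (since 2·4 = 8 = 1·7 + 1), so t ≡ 4·0 = 0 ≡ 0 (mod 7).
    Then x = 0 + 6·0 = 0, valid modulo lcm(6, 21) = 42: x ≡ 0 (mod 42).
  Combine with x ≡ 0 (mod 14): gcd(42, 14) = 14; 0 - 0 = 0, which IS divisible by 14, so compatible.
    Write x = 0 + 42·t and substitute into x ≡ 0 (mod 14): 42·t ≡ 0 − 0 = 0 (mod 14).
    Divide the congruence (and modulus) by g = 14: 3·t ≡ 0 (mod 1).
    Modulo 1 every t works; take t = 0.
    Then x = 0 + 42·0 = 0, valid modulo lcm(42, 14) = 42: x ≡ 0 (mod 42).
Verify: 0 mod 6 = 0, 0 mod 21 = 0, 0 mod 14 = 0.

x ≡ 0 (mod 42).


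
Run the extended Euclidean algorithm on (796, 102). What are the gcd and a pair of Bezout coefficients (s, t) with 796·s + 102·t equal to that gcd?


Euclidean algorithm on (796, 102) — divide until remainder is 0:
  796 = 7 · 102 + 82
  102 = 1 · 82 + 20
  82 = 4 · 20 + 2
  20 = 10 · 2 + 0
gcd(796, 102) = 2.
Track Bezout coefficients alongside the remainders: start with r₀ = 796 = a·1 + b·0 (s = 1, t = 0) and r₁ = 102 = a·0 + b·1 (s = 0, t = 1); each new remainder r_{k+1} = r_{k-1} − q_k·r_k inherits s_{k+1} = s_{k-1} − q_k·s_k, t_{k+1} = t_{k-1} − q_k·t_k, so r_k = a·s_k + b·t_k at every step:
  q = 7: r = 82, s = 1 − 7·0 = 1, t = 0 − 7·1 = -7  (check: 796·1 + 102·(-7) = 82)
  q = 1: r = 20, s = 0 − 1·1 = -1, t = 1 − 1·(-7) = 8  (check: 796·(-1) + 102·8 = 20)
  q = 4: r = 2, s = 1 − 4·(-1) = 5, t = -7 − 4·8 = -39  (check: 796·5 + 102·(-39) = 2)
The row with r = 2 (the gcd) gives the Bezout coefficients s = 5, t = -39.
Result: 796 · (5) + 102 · (-39) = 2.

gcd(796, 102) = 2; s = 5, t = -39 (check: 796·5 + 102·(-39) = 2).


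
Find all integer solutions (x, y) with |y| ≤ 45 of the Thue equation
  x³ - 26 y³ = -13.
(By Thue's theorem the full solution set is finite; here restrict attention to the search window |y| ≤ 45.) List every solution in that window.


The equation is x³ - 26y³ = -13. For fixed y, x³ = 26·y³ − 13, so a solution requires the RHS to be a perfect cube.
Strategy: iterate y from -45 to 45, compute RHS = 26·y³ − 13, and check whether it is a (positive or negative) perfect cube.
Check small values of y:
  y = 0: RHS = -13 is not a perfect cube.
  y = 1: RHS = 13 is not a perfect cube.
  y = -1: RHS = -39 is not a perfect cube.
  y = 2: RHS = 195 is not a perfect cube.
  y = -2: RHS = -221 is not a perfect cube.
  y = 3: RHS = 689 is not a perfect cube.
  y = -3: RHS = -715 is not a perfect cube.
Continuing the search up to |y| = 45 finds no solutions either.
No (x, y) in the scanned range satisfies the equation.

No integer solutions with |y| ≤ 45.


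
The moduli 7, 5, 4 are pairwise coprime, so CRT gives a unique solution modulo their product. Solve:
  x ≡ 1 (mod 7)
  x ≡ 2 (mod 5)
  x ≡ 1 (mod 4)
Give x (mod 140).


Moduli 7, 5, 4 are pairwise coprime; by CRT there is a unique solution modulo M = 7 · 5 · 4 = 140.
Solve pairwise, accumulating the modulus:
  Start with x ≡ 1 (mod 7).
  Combine with x ≡ 2 (mod 5): since gcd(7, 5) = 1, we get a unique residue mod 35.
    Write x = 1 + 7·t and substitute into x ≡ 2 (mod 5): 7·t ≡ 2 − 1 = 1 (mod 5).
    Reduce coefficients mod 5: 2·t ≡ 1 (mod 5).
    The inverse of 2 mod 5 is 3 (since 2·3 = 6 = 1·5 + 1), so t ≡ 3·1 = 3 ≡ 3 (mod 5).
    Then x = 1 + 7·3 = 22, valid modulo lcm(7, 5) = 35: x ≡ 22 (mod 35).
  Combine with x ≡ 1 (mod 4): since gcd(35, 4) = 1, we get a unique residue mod 140.
    Write x = 22 + 35·t and substitute into x ≡ 1 (mod 4): 35·t ≡ 1 − 22 = -21 (mod 4).
    Reduce coefficients mod 4: 3·t ≡ 3 (mod 4).
    The inverse of 3 mod 4 is 3 (since 3·3 = 9 = 2·4 + 1), so t ≡ 3·3 = 9 ≡ 1 (mod 4).
    Then x = 22 + 35·1 = 57, valid modulo lcm(35, 4) = 140: x ≡ 57 (mod 140).
Verify: 57 mod 7 = 1 ✓, 57 mod 5 = 2 ✓, 57 mod 4 = 1 ✓.

x ≡ 57 (mod 140).


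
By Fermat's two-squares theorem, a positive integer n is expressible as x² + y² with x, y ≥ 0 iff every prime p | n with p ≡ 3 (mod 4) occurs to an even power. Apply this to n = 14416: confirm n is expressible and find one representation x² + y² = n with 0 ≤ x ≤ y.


Step 1: Factor n = 14416 = 2^4 · 17 · 53.
Step 2: Check the mod-4 condition on each prime factor: 2 = 2 (special); 17 ≡ 1 (mod 4), exponent 1; 53 ≡ 1 (mod 4), exponent 1.
All primes ≡ 3 (mod 4) appear to even exponent (or don't appear), so by the two-squares theorem n IS expressible as a sum of two squares.
Step 3: Build a representation. Group n = k² · m with k = 4 and m = 17 · 53 = 901 (a product of primes ≡ 1 (mod 4)); a representation of m scales to one of n via (k·x)² + (k·y)² = k²(x² + y²). Each prime p ≡ 1 (mod 4) is itself a sum of two squares; find a² by testing p − a² for a perfect square:
  17: 17 − 1² = 16 = 4² ⇒ 17 = 1² + 4².
  53: 53 − 1² = 52, 53 − 2² = 49 = 7² ⇒ 53 = 2² + 7².
  Combine using the Brahmagupta–Fibonacci identity (a² + b²)(c² + d²) = (ac − bd)² + (ad + bc)² = (ac + bd)² + (ad − bc)²:
  17 · 53 = 901: from (1² + 4²)(2² + 7²), take (1·2 − 4·7, 1·7 + 4·2) = (2 − 28, 7 + 8) = (-26, 15); dropping signs (only squares matter) gives (26, 15); check 26² + 15² = 676 + 225 = 901 ✓.
  Scale by k = 4: (4·26, 4·15) = (104, 60).
Step 4: Order so x ≤ y and verify: 60² + 104² = 3600 + 10816 = 14416 = n. ✓

n = 14416 = 60² + 104² (one valid representation with x ≤ y).


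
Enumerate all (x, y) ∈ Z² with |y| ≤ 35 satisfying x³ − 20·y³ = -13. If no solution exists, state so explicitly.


The equation is x³ - 20y³ = -13. For fixed y, x³ = 20·y³ − 13, so a solution requires the RHS to be a perfect cube.
Strategy: iterate y from -35 to 35, compute RHS = 20·y³ − 13, and check whether it is a (positive or negative) perfect cube.
Check small values of y:
  y = 0: RHS = -13 is not a perfect cube.
  y = 1: RHS = 7 is not a perfect cube.
  y = -1: RHS = -33 is not a perfect cube.
  y = 2: RHS = 147 is not a perfect cube.
  y = -2: RHS = -173 is not a perfect cube.
  y = 3: RHS = 527 is not a perfect cube.
  y = -3: RHS = -553 is not a perfect cube.
Continuing the search up to |y| = 35 finds no solutions either.
No (x, y) in the scanned range satisfies the equation.

No integer solutions with |y| ≤ 35.


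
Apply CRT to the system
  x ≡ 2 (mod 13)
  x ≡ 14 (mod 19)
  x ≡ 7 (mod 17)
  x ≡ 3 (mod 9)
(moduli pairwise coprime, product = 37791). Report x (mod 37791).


Product of moduli M = 13 · 19 · 17 · 9 = 37791.
Merge one congruence at a time:
  Start: x ≡ 2 (mod 13).
  Combine with x ≡ 14 (mod 19); new modulus lcm = 247.
    Write x = 2 + 13·t and substitute into x ≡ 14 (mod 19): 13·t ≡ 14 − 2 = 12 (mod 19).
    The inverse of 13 mod 19 is 3 (since 13·3 = 39 = 2·19 + 1), so t ≡ 3·12 = 36 ≡ 17 (mod 19).
    Then x = 2 + 13·17 = 223, valid modulo lcm(13, 19) = 247: x ≡ 223 (mod 247).
  Combine with x ≡ 7 (mod 17); new modulus lcm = 4199.
    Write x = 223 + 247·t and substitute into x ≡ 7 (mod 17): 247·t ≡ 7 − 223 = -216 (mod 17).
    Reduce coefficients mod 17: 9·t ≡ 5 (mod 17).
    The inverse of 9 mod 17 is 2 (since 9·2 = 18 = 1·17 + 1), so t ≡ 2·5 = 10 ≡ 10 (mod 17).
    Then x = 223 + 247·10 = 2693, valid modulo lcm(247, 17) = 4199: x ≡ 2693 (mod 4199).
  Combine with x ≡ 3 (mod 9); new modulus lcm = 37791.
    Write x = 2693 + 4199·t and substitute into x ≡ 3 (mod 9): 4199·t ≡ 3 − 2693 = -2690 (mod 9).
    Reduce coefficients mod 9: 5·t ≡ 1 (mod 9).
    The inverse of 5 mod 9 is 2 (since 5·2 = 10 = 1·9 + 1), so t ≡ 2·1 = 2 ≡ 2 (mod 9).
    Then x = 2693 + 4199·2 = 11091, valid modulo lcm(4199, 9) = 37791: x ≡ 11091 (mod 37791).
Verify against each original: 11091 mod 13 = 2, 11091 mod 19 = 14, 11091 mod 17 = 7, 11091 mod 9 = 3.

x ≡ 11091 (mod 37791).


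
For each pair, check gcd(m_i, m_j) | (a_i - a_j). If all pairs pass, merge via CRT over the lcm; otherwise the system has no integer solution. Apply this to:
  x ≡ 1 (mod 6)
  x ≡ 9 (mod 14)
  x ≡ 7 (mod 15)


Moduli 6, 14, 15 are not pairwise coprime, so CRT works modulo lcm(m_i) when all pairwise compatibility conditions hold.
Pairwise compatibility: gcd(m_i, m_j) must divide a_i - a_j for every pair.
Merge one congruence at a time:
  Start: x ≡ 1 (mod 6).
  Combine with x ≡ 9 (mod 14): gcd(6, 14) = 2; 9 - 1 = 8, which IS divisible by 2, so compatible.
    Write x = 1 + 6·t and substitute into x ≡ 9 (mod 14): 6·t ≡ 9 − 1 = 8 (mod 14).
    Divide the congruence (and modulus) by g = 2: 3·t ≡ 4 (mod 7).
    The inverse of 3 mod 7 is 5 (since 3·5 = 15 = 2·7 + 1), so t ≡ 5·4 = 20 ≡ 6 (mod 7).
    Then x = 1 + 6·6 = 37, valid modulo lcm(6, 14) = 42: x ≡ 37 (mod 42).
  Combine with x ≡ 7 (mod 15): gcd(42, 15) = 3; 7 - 37 = -30, which IS divisible by 3, so compatible.
    Write x = 37 + 42·t and substitute into x ≡ 7 (mod 15): 42·t ≡ 7 − 37 = -30 (mod 15).
    Divide the congruence (and modulus) by g = 3: 14·t ≡ -10 (mod 5).
    Reduce coefficients mod 5: 4·t ≡ 0 (mod 5).
    The inverse of 4 mod 5 is 4 (since 4·4 = 16 = 3·5 + 1), so t ≡ 4·0 = 0 ≡ 0 (mod 5).
    Then x = 37 + 42·0 = 37, valid modulo lcm(42, 15) = 210: x ≡ 37 (mod 210).
Verify: 37 mod 6 = 1, 37 mod 14 = 9, 37 mod 15 = 7.

x ≡ 37 (mod 210).


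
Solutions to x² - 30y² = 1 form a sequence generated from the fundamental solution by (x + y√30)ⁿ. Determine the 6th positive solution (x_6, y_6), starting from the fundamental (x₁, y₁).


Step 1: Find the fundamental solution (x₁, y₁) of x² - 30y² = 1.
  Expand √30 as a continued fraction. a₀ = ⌊√30⌋ = 5; iterate m_{k+1} = d_k·a_k − m_k, d_{k+1} = (30 − m_{k+1}²)/d_k, a_{k+1} = ⌊(a₀ + m_{k+1})/d_{k+1}⌋ (starting m₀ = 0, d₀ = 1), with convergents p_k = a_k·p_{k-1} + p_{k-2}, q_k = a_k·q_{k-1} + q_{k-2} (p₋₁ = 1, q₋₁ = 0):
  k = 0: a₀ = 5; p₀/q₀ = 5/1; p₀² − 30·q₀² = 25 − 30 = -5.
  k = 1: m = 5, d = 5, a = ⌊(5 + 5)/5⌋ = 2; p/q = (2·5 + 1)/(2·1 + 0) = 11/2; p² − 30·q² = 121 − 120 = 1.
  The first convergent with p² − 30·q² = 1 gives the fundamental solution (x₁, y₁) = (11, 2).
Step 2: Apply the recurrence (x_{n+1}, y_{n+1}) = (x₁x_n + 30y₁y_n, x₁y_n + y₁x_n) repeatedly.
  From (x_1, y_1) = (11, 2): x_2 = 11·11 + 30·2·2 = 241; y_2 = 11·2 + 2·11 = 44.
  From (x_2, y_2) = (241, 44): x_3 = 11·241 + 30·2·44 = 5291; y_3 = 11·44 + 2·241 = 966.
  From (x_3, y_3) = (5291, 966): x_4 = 11·5291 + 30·2·966 = 116161; y_4 = 11·966 + 2·5291 = 21208.
  From (x_4, y_4) = (116161, 21208): x_5 = 11·116161 + 30·2·21208 = 2550251; y_5 = 11·21208 + 2·116161 = 465610.
  From (x_5, y_5) = (2550251, 465610): x_6 = 11·2550251 + 30·2·465610 = 55989361; y_6 = 11·465610 + 2·2550251 = 10222212.
Step 3: Verify x_6² - 30·y_6² = 3134808545188321 - 3134808545188320 = 1 (should be 1). ✓

(x_1, y_1) = (11, 2); (x_6, y_6) = (55989361, 10222212).


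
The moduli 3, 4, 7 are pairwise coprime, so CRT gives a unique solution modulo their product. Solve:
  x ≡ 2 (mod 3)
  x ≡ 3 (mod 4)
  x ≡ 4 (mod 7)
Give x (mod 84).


Moduli 3, 4, 7 are pairwise coprime; by CRT there is a unique solution modulo M = 3 · 4 · 7 = 84.
Solve pairwise, accumulating the modulus:
  Start with x ≡ 2 (mod 3).
  Combine with x ≡ 3 (mod 4): since gcd(3, 4) = 1, we get a unique residue mod 12.
    Write x = 2 + 3·t and substitute into x ≡ 3 (mod 4): 3·t ≡ 3 − 2 = 1 (mod 4).
    The inverse of 3 mod 4 is 3 (since 3·3 = 9 = 2·4 + 1), so t ≡ 3·1 = 3 ≡ 3 (mod 4).
    Then x = 2 + 3·3 = 11, valid modulo lcm(3, 4) = 12: x ≡ 11 (mod 12).
  Combine with x ≡ 4 (mod 7): since gcd(12, 7) = 1, we get a unique residue mod 84.
    Write x = 11 + 12·t and substitute into x ≡ 4 (mod 7): 12·t ≡ 4 − 11 = -7 (mod 7).
    Reduce coefficients mod 7: 5·t ≡ 0 (mod 7).
    The inverse of 5 mod 7 is 3 (since 5·3 = 15 = 2·7 + 1), so t ≡ 3·0 = 0 ≡ 0 (mod 7).
    Then x = 11 + 12·0 = 11, valid modulo lcm(12, 7) = 84: x ≡ 11 (mod 84).
Verify: 11 mod 3 = 2 ✓, 11 mod 4 = 3 ✓, 11 mod 7 = 4 ✓.

x ≡ 11 (mod 84).


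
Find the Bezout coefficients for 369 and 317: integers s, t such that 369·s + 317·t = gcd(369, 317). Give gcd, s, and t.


Euclidean algorithm on (369, 317) — divide until remainder is 0:
  369 = 1 · 317 + 52
  317 = 6 · 52 + 5
  52 = 10 · 5 + 2
  5 = 2 · 2 + 1
  2 = 2 · 1 + 0
gcd(369, 317) = 1.
Track Bezout coefficients alongside the remainders: start with r₀ = 369 = a·1 + b·0 (s = 1, t = 0) and r₁ = 317 = a·0 + b·1 (s = 0, t = 1); each new remainder r_{k+1} = r_{k-1} − q_k·r_k inherits s_{k+1} = s_{k-1} − q_k·s_k, t_{k+1} = t_{k-1} − q_k·t_k, so r_k = a·s_k + b·t_k at every step:
  q = 1: r = 52, s = 1 − 1·0 = 1, t = 0 − 1·1 = -1  (check: 369·1 + 317·(-1) = 52)
  q = 6: r = 5, s = 0 − 6·1 = -6, t = 1 − 6·(-1) = 7  (check: 369·(-6) + 317·7 = 5)
  q = 10: r = 2, s = 1 − 10·(-6) = 61, t = -1 − 10·7 = -71  (check: 369·61 + 317·(-71) = 2)
  q = 2: r = 1, s = -6 − 2·61 = -128, t = 7 − 2·(-71) = 149  (check: 369·(-128) + 317·149 = 1)
The row with r = 1 (the gcd) gives the Bezout coefficients s = -128, t = 149.
Result: 369 · (-128) + 317 · (149) = 1.

gcd(369, 317) = 1; s = -128, t = 149 (check: 369·(-128) + 317·149 = 1).


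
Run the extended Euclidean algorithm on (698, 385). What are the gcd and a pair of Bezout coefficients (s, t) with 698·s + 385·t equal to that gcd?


Euclidean algorithm on (698, 385) — divide until remainder is 0:
  698 = 1 · 385 + 313
  385 = 1 · 313 + 72
  313 = 4 · 72 + 25
  72 = 2 · 25 + 22
  25 = 1 · 22 + 3
  22 = 7 · 3 + 1
  3 = 3 · 1 + 0
gcd(698, 385) = 1.
Track Bezout coefficients alongside the remainders: start with r₀ = 698 = a·1 + b·0 (s = 1, t = 0) and r₁ = 385 = a·0 + b·1 (s = 0, t = 1); each new remainder r_{k+1} = r_{k-1} − q_k·r_k inherits s_{k+1} = s_{k-1} − q_k·s_k, t_{k+1} = t_{k-1} − q_k·t_k, so r_k = a·s_k + b·t_k at every step:
  q = 1: r = 313, s = 1 − 1·0 = 1, t = 0 − 1·1 = -1  (check: 698·1 + 385·(-1) = 313)
  q = 1: r = 72, s = 0 − 1·1 = -1, t = 1 − 1·(-1) = 2  (check: 698·(-1) + 385·2 = 72)
  q = 4: r = 25, s = 1 − 4·(-1) = 5, t = -1 − 4·2 = -9  (check: 698·5 + 385·(-9) = 25)
  q = 2: r = 22, s = -1 − 2·5 = -11, t = 2 − 2·(-9) = 20  (check: 698·(-11) + 385·20 = 22)
  q = 1: r = 3, s = 5 − 1·(-11) = 16, t = -9 − 1·20 = -29  (check: 698·16 + 385·(-29) = 3)
  q = 7: r = 1, s = -11 − 7·16 = -123, t = 20 − 7·(-29) = 223  (check: 698·(-123) + 385·223 = 1)
The row with r = 1 (the gcd) gives the Bezout coefficients s = -123, t = 223.
Result: 698 · (-123) + 385 · (223) = 1.

gcd(698, 385) = 1; s = -123, t = 223 (check: 698·(-123) + 385·223 = 1).


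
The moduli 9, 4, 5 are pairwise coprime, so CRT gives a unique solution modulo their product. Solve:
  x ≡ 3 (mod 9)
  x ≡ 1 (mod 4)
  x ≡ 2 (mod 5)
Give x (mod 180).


Moduli 9, 4, 5 are pairwise coprime; by CRT there is a unique solution modulo M = 9 · 4 · 5 = 180.
Solve pairwise, accumulating the modulus:
  Start with x ≡ 3 (mod 9).
  Combine with x ≡ 1 (mod 4): since gcd(9, 4) = 1, we get a unique residue mod 36.
    Write x = 3 + 9·t and substitute into x ≡ 1 (mod 4): 9·t ≡ 1 − 3 = -2 (mod 4).
    Reduce coefficients mod 4: 1·t ≡ 2 (mod 4).
    So t ≡ 2 (mod 4).
    Then x = 3 + 9·2 = 21, valid modulo lcm(9, 4) = 36: x ≡ 21 (mod 36).
  Combine with x ≡ 2 (mod 5): since gcd(36, 5) = 1, we get a unique residue mod 180.
    Write x = 21 + 36·t and substitute into x ≡ 2 (mod 5): 36·t ≡ 2 − 21 = -19 (mod 5).
    Reduce coefficients mod 5: 1·t ≡ 1 (mod 5).
    So t ≡ 1 (mod 5).
    Then x = 21 + 36·1 = 57, valid modulo lcm(36, 5) = 180: x ≡ 57 (mod 180).
Verify: 57 mod 9 = 3 ✓, 57 mod 4 = 1 ✓, 57 mod 5 = 2 ✓.

x ≡ 57 (mod 180).


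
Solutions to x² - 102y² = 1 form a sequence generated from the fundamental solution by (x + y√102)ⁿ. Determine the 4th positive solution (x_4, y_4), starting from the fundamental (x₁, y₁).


Step 1: Find the fundamental solution (x₁, y₁) of x² - 102y² = 1.
  Expand √102 as a continued fraction. a₀ = ⌊√102⌋ = 10; iterate m_{k+1} = d_k·a_k − m_k, d_{k+1} = (102 − m_{k+1}²)/d_k, a_{k+1} = ⌊(a₀ + m_{k+1})/d_{k+1}⌋ (starting m₀ = 0, d₀ = 1), with convergents p_k = a_k·p_{k-1} + p_{k-2}, q_k = a_k·q_{k-1} + q_{k-2} (p₋₁ = 1, q₋₁ = 0):
  k = 0: a₀ = 10; p₀/q₀ = 10/1; p₀² − 102·q₀² = 100 − 102 = -2.
  k = 1: m = 10, d = 2, a = ⌊(10 + 10)/2⌋ = 10; p/q = (10·10 + 1)/(10·1 + 0) = 101/10; p² − 102·q² = 10201 − 10200 = 1.
  The first convergent with p² − 102·q² = 1 gives the fundamental solution (x₁, y₁) = (101, 10).
Step 2: Apply the recurrence (x_{n+1}, y_{n+1}) = (x₁x_n + 102y₁y_n, x₁y_n + y₁x_n) repeatedly.
  From (x_1, y_1) = (101, 10): x_2 = 101·101 + 102·10·10 = 20401; y_2 = 101·10 + 10·101 = 2020.
  From (x_2, y_2) = (20401, 2020): x_3 = 101·20401 + 102·10·2020 = 4120901; y_3 = 101·2020 + 10·20401 = 408030.
  From (x_3, y_3) = (4120901, 408030): x_4 = 101·4120901 + 102·10·408030 = 832401601; y_4 = 101·408030 + 10·4120901 = 82420040.
Step 3: Verify x_4² - 102·y_4² = 692892425347363201 - 692892425347363200 = 1 (should be 1). ✓

(x_1, y_1) = (101, 10); (x_4, y_4) = (832401601, 82420040).


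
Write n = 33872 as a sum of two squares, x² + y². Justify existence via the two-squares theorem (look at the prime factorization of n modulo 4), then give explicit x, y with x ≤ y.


Step 1: Factor n = 33872 = 2^4 · 29 · 73.
Step 2: Check the mod-4 condition on each prime factor: 2 = 2 (special); 29 ≡ 1 (mod 4), exponent 1; 73 ≡ 1 (mod 4), exponent 1.
All primes ≡ 3 (mod 4) appear to even exponent (or don't appear), so by the two-squares theorem n IS expressible as a sum of two squares.
Step 3: Build a representation. Group n = k² · m with k = 4 and m = 29 · 73 = 2117 (a product of primes ≡ 1 (mod 4)); a representation of m scales to one of n via (k·x)² + (k·y)² = k²(x² + y²). Each prime p ≡ 1 (mod 4) is itself a sum of two squares; find a² by testing p − a² for a perfect square:
  29: 29 − 1² = 28, 29 − 2² = 25 = 5² ⇒ 29 = 2² + 5².
  73: 73 − 1² = 72, 73 − 2² = 69, 73 − 3² = 64 = 8² ⇒ 73 = 3² + 8².
  Combine using the Brahmagupta–Fibonacci identity (a² + b²)(c² + d²) = (ac − bd)² + (ad + bc)² = (ac + bd)² + (ad − bc)²:
  29 · 73 = 2117: from (2² + 5²)(3² + 8²), take (2·3 − 5·8, 2·8 + 5·3) = (6 − 40, 16 + 15) = (-34, 31); dropping signs (only squares matter) gives (34, 31); check 34² + 31² = 1156 + 961 = 2117 ✓.
  Scale by k = 4: (4·34, 4·31) = (136, 124).
Step 4: Order so x ≤ y and verify: 124² + 136² = 15376 + 18496 = 33872 = n. ✓

n = 33872 = 124² + 136² (one valid representation with x ≤ y).


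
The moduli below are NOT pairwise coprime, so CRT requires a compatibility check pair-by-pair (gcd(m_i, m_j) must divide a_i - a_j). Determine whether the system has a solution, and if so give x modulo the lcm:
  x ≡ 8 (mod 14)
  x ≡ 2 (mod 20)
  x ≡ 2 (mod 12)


Moduli 14, 20, 12 are not pairwise coprime, so CRT works modulo lcm(m_i) when all pairwise compatibility conditions hold.
Pairwise compatibility: gcd(m_i, m_j) must divide a_i - a_j for every pair.
Merge one congruence at a time:
  Start: x ≡ 8 (mod 14).
  Combine with x ≡ 2 (mod 20): gcd(14, 20) = 2; 2 - 8 = -6, which IS divisible by 2, so compatible.
    Write x = 8 + 14·t and substitute into x ≡ 2 (mod 20): 14·t ≡ 2 − 8 = -6 (mod 20).
    Divide the congruence (and modulus) by g = 2: 7·t ≡ -3 (mod 10).
    Reduce coefficients mod 10: 7·t ≡ 7 (mod 10).
    The inverse of 7 mod 10 is 3 (since 7·3 = 21 = 2·10 + 1), so t ≡ 3·7 = 21 ≡ 1 (mod 10).
    Then x = 8 + 14·1 = 22, valid modulo lcm(14, 20) = 140: x ≡ 22 (mod 140).
  Combine with x ≡ 2 (mod 12): gcd(140, 12) = 4; 2 - 22 = -20, which IS divisible by 4, so compatible.
    Write x = 22 + 140·t and substitute into x ≡ 2 (mod 12): 140·t ≡ 2 − 22 = -20 (mod 12).
    Divide the congruence (and modulus) by g = 4: 35·t ≡ -5 (mod 3).
    Reduce coefficients mod 3: 2·t ≡ 1 (mod 3).
    The inverse of 2 mod 3 is 2 (since 2·2 = 4 = 1·3 + 1), so t ≡ 2·1 = 2 ≡ 2 (mod 3).
    Then x = 22 + 140·2 = 302, valid modulo lcm(140, 12) = 420: x ≡ 302 (mod 420).
Verify: 302 mod 14 = 8, 302 mod 20 = 2, 302 mod 12 = 2.

x ≡ 302 (mod 420).


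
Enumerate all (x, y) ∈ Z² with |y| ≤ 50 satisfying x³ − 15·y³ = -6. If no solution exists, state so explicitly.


The equation is x³ - 15y³ = -6. For fixed y, x³ = 15·y³ − 6, so a solution requires the RHS to be a perfect cube.
Strategy: iterate y from -50 to 50, compute RHS = 15·y³ − 6, and check whether it is a (positive or negative) perfect cube.
Check small values of y:
  y = 0: RHS = -6 is not a perfect cube.
  y = 1: RHS = 9 is not a perfect cube.
  y = -1: RHS = -21 is not a perfect cube.
  y = 2: RHS = 114 is not a perfect cube.
  y = -2: RHS = -126 is not a perfect cube.
  y = 3: RHS = 399 is not a perfect cube.
  y = -3: RHS = -411 is not a perfect cube.
Continuing the search up to |y| = 50 finds no solutions either.
No (x, y) in the scanned range satisfies the equation.

No integer solutions with |y| ≤ 50.


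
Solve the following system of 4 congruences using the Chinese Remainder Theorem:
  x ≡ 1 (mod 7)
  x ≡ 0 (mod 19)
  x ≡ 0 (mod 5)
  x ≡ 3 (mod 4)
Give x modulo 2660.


Product of moduli M = 7 · 19 · 5 · 4 = 2660.
Merge one congruence at a time:
  Start: x ≡ 1 (mod 7).
  Combine with x ≡ 0 (mod 19); new modulus lcm = 133.
    Write x = 1 + 7·t and substitute into x ≡ 0 (mod 19): 7·t ≡ 0 − 1 = -1 (mod 19).
    Reduce coefficients mod 19: 7·t ≡ 18 (mod 19).
    The inverse of 7 mod 19 is 11 (since 7·11 = 77 = 4·19 + 1), so t ≡ 11·18 = 198 ≡ 8 (mod 19).
    Then x = 1 + 7·8 = 57, valid modulo lcm(7, 19) = 133: x ≡ 57 (mod 133).
  Combine with x ≡ 0 (mod 5); new modulus lcm = 665.
    Write x = 57 + 133·t and substitute into x ≡ 0 (mod 5): 133·t ≡ 0 − 57 = -57 (mod 5).
    Reduce coefficients mod 5: 3·t ≡ 3 (mod 5).
    The inverse of 3 mod 5 is 2 (since 3·2 = 6 = 1·5 + 1), so t ≡ 2·3 = 6 ≡ 1 (mod 5).
    Then x = 57 + 133·1 = 190, valid modulo lcm(133, 5) = 665: x ≡ 190 (mod 665).
  Combine with x ≡ 3 (mod 4); new modulus lcm = 2660.
    Write x = 190 + 665·t and substitute into x ≡ 3 (mod 4): 665·t ≡ 3 − 190 = -187 (mod 4).
    Reduce coefficients mod 4: 1·t ≡ 1 (mod 4).
    So t ≡ 1 (mod 4).
    Then x = 190 + 665·1 = 855, valid modulo lcm(665, 4) = 2660: x ≡ 855 (mod 2660).
Verify against each original: 855 mod 7 = 1, 855 mod 19 = 0, 855 mod 5 = 0, 855 mod 4 = 3.

x ≡ 855 (mod 2660).


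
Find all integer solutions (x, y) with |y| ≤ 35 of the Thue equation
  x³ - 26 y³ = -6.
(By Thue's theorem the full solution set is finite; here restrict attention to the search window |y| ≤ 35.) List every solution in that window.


The equation is x³ - 26y³ = -6. For fixed y, x³ = 26·y³ − 6, so a solution requires the RHS to be a perfect cube.
Strategy: iterate y from -35 to 35, compute RHS = 26·y³ − 6, and check whether it is a (positive or negative) perfect cube.
Check small values of y:
  y = 0: RHS = -6 is not a perfect cube.
  y = 1: RHS = 20 is not a perfect cube.
  y = -1: RHS = -32 is not a perfect cube.
  y = 2: RHS = 202 is not a perfect cube.
  y = -2: RHS = -214 is not a perfect cube.
  y = 3: RHS = 696 is not a perfect cube.
  y = -3: RHS = -708 is not a perfect cube.
Continuing the search up to |y| = 35 finds no solutions either.
No (x, y) in the scanned range satisfies the equation.

No integer solutions with |y| ≤ 35.


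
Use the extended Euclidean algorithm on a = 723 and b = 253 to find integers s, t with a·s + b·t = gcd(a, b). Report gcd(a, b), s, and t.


Euclidean algorithm on (723, 253) — divide until remainder is 0:
  723 = 2 · 253 + 217
  253 = 1 · 217 + 36
  217 = 6 · 36 + 1
  36 = 36 · 1 + 0
gcd(723, 253) = 1.
Track Bezout coefficients alongside the remainders: start with r₀ = 723 = a·1 + b·0 (s = 1, t = 0) and r₁ = 253 = a·0 + b·1 (s = 0, t = 1); each new remainder r_{k+1} = r_{k-1} − q_k·r_k inherits s_{k+1} = s_{k-1} − q_k·s_k, t_{k+1} = t_{k-1} − q_k·t_k, so r_k = a·s_k + b·t_k at every step:
  q = 2: r = 217, s = 1 − 2·0 = 1, t = 0 − 2·1 = -2  (check: 723·1 + 253·(-2) = 217)
  q = 1: r = 36, s = 0 − 1·1 = -1, t = 1 − 1·(-2) = 3  (check: 723·(-1) + 253·3 = 36)
  q = 6: r = 1, s = 1 − 6·(-1) = 7, t = -2 − 6·3 = -20  (check: 723·7 + 253·(-20) = 1)
The row with r = 1 (the gcd) gives the Bezout coefficients s = 7, t = -20.
Result: 723 · (7) + 253 · (-20) = 1.

gcd(723, 253) = 1; s = 7, t = -20 (check: 723·7 + 253·(-20) = 1).


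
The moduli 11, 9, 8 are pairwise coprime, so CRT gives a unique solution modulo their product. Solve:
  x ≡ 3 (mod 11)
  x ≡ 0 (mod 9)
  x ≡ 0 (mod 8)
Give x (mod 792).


Moduli 11, 9, 8 are pairwise coprime; by CRT there is a unique solution modulo M = 11 · 9 · 8 = 792.
Solve pairwise, accumulating the modulus:
  Start with x ≡ 3 (mod 11).
  Combine with x ≡ 0 (mod 9): since gcd(11, 9) = 1, we get a unique residue mod 99.
    Write x = 3 + 11·t and substitute into x ≡ 0 (mod 9): 11·t ≡ 0 − 3 = -3 (mod 9).
    Reduce coefficients mod 9: 2·t ≡ 6 (mod 9).
    The inverse of 2 mod 9 is 5 (since 2·5 = 10 = 1·9 + 1), so t ≡ 5·6 = 30 ≡ 3 (mod 9).
    Then x = 3 + 11·3 = 36, valid modulo lcm(11, 9) = 99: x ≡ 36 (mod 99).
  Combine with x ≡ 0 (mod 8): since gcd(99, 8) = 1, we get a unique residue mod 792.
    Write x = 36 + 99·t and substitute into x ≡ 0 (mod 8): 99·t ≡ 0 − 36 = -36 (mod 8).
    Reduce coefficients mod 8: 3·t ≡ 4 (mod 8).
    The inverse of 3 mod 8 is 3 (since 3·3 = 9 = 1·8 + 1), so t ≡ 3·4 = 12 ≡ 4 (mod 8).
    Then x = 36 + 99·4 = 432, valid modulo lcm(99, 8) = 792: x ≡ 432 (mod 792).
Verify: 432 mod 11 = 3 ✓, 432 mod 9 = 0 ✓, 432 mod 8 = 0 ✓.

x ≡ 432 (mod 792).


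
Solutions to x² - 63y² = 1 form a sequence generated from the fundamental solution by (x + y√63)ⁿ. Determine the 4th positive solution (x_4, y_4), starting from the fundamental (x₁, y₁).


Step 1: Find the fundamental solution (x₁, y₁) of x² - 63y² = 1.
  Expand √63 as a continued fraction. a₀ = ⌊√63⌋ = 7; iterate m_{k+1} = d_k·a_k − m_k, d_{k+1} = (63 − m_{k+1}²)/d_k, a_{k+1} = ⌊(a₀ + m_{k+1})/d_{k+1}⌋ (starting m₀ = 0, d₀ = 1), with convergents p_k = a_k·p_{k-1} + p_{k-2}, q_k = a_k·q_{k-1} + q_{k-2} (p₋₁ = 1, q₋₁ = 0):
  k = 0: a₀ = 7; p₀/q₀ = 7/1; p₀² − 63·q₀² = 49 − 63 = -14.
  k = 1: m = 7, d = 14, a = ⌊(7 + 7)/14⌋ = 1; p/q = (1·7 + 1)/(1·1 + 0) = 8/1; p² − 63·q² = 64 − 63 = 1.
  The first convergent with p² − 63·q² = 1 gives the fundamental solution (x₁, y₁) = (8, 1).
Step 2: Apply the recurrence (x_{n+1}, y_{n+1}) = (x₁x_n + 63y₁y_n, x₁y_n + y₁x_n) repeatedly.
  From (x_1, y_1) = (8, 1): x_2 = 8·8 + 63·1·1 = 127; y_2 = 8·1 + 1·8 = 16.
  From (x_2, y_2) = (127, 16): x_3 = 8·127 + 63·1·16 = 2024; y_3 = 8·16 + 1·127 = 255.
  From (x_3, y_3) = (2024, 255): x_4 = 8·2024 + 63·1·255 = 32257; y_4 = 8·255 + 1·2024 = 4064.
Step 3: Verify x_4² - 63·y_4² = 1040514049 - 1040514048 = 1 (should be 1). ✓

(x_1, y_1) = (8, 1); (x_4, y_4) = (32257, 4064).


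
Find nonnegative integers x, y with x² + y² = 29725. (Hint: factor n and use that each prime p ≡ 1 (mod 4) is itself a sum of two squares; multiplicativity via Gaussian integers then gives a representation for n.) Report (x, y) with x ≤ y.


Step 1: Factor n = 29725 = 5^2 · 29 · 41.
Step 2: Check the mod-4 condition on each prime factor: 5 ≡ 1 (mod 4), exponent 2; 29 ≡ 1 (mod 4), exponent 1; 41 ≡ 1 (mod 4), exponent 1.
All primes ≡ 3 (mod 4) appear to even exponent (or don't appear), so by the two-squares theorem n IS expressible as a sum of two squares.
Step 3: Build a representation. Group n = k² · m with k = 5 and m = 29 · 41 = 1189 (a product of primes ≡ 1 (mod 4)); a representation of m scales to one of n via (k·x)² + (k·y)² = k²(x² + y²). Each prime p ≡ 1 (mod 4) is itself a sum of two squares; find a² by testing p − a² for a perfect square:
  29: 29 − 1² = 28, 29 − 2² = 25 = 5² ⇒ 29 = 2² + 5².
  41: 41 − 1² = 40, 41 − 2² = 37, 41 − 3² = 32, 41 − 4² = 25 = 5² ⇒ 41 = 4² + 5².
  Combine using the Brahmagupta–Fibonacci identity (a² + b²)(c² + d²) = (ac − bd)² + (ad + bc)² = (ac + bd)² + (ad − bc)²:
  29 · 41 = 1189: from (2² + 5²)(4² + 5²), take (2·4 − 5·5, 2·5 + 5·4) = (8 − 25, 10 + 20) = (-17, 30); dropping signs (only squares matter) gives (17, 30); check 17² + 30² = 289 + 900 = 1189 ✓.
  Scale by k = 5: (5·17, 5·30) = (85, 150).
Step 4: Order so x ≤ y and verify: 85² + 150² = 7225 + 22500 = 29725 = n. ✓

n = 29725 = 85² + 150² (one valid representation with x ≤ y).


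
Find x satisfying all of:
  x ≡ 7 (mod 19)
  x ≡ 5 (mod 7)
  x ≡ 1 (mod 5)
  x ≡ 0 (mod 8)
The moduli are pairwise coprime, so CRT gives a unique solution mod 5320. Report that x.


Product of moduli M = 19 · 7 · 5 · 8 = 5320.
Merge one congruence at a time:
  Start: x ≡ 7 (mod 19).
  Combine with x ≡ 5 (mod 7); new modulus lcm = 133.
    Write x = 7 + 19·t and substitute into x ≡ 5 (mod 7): 19·t ≡ 5 − 7 = -2 (mod 7).
    Reduce coefficients mod 7: 5·t ≡ 5 (mod 7).
    The inverse of 5 mod 7 is 3 (since 5·3 = 15 = 2·7 + 1), so t ≡ 3·5 = 15 ≡ 1 (mod 7).
    Then x = 7 + 19·1 = 26, valid modulo lcm(19, 7) = 133: x ≡ 26 (mod 133).
  Combine with x ≡ 1 (mod 5); new modulus lcm = 665.
    Write x = 26 + 133·t and substitute into x ≡ 1 (mod 5): 133·t ≡ 1 − 26 = -25 (mod 5).
    Reduce coefficients mod 5: 3·t ≡ 0 (mod 5).
    The inverse of 3 mod 5 is 2 (since 3·2 = 6 = 1·5 + 1), so t ≡ 2·0 = 0 ≡ 0 (mod 5).
    Then x = 26 + 133·0 = 26, valid modulo lcm(133, 5) = 665: x ≡ 26 (mod 665).
  Combine with x ≡ 0 (mod 8); new modulus lcm = 5320.
    Write x = 26 + 665·t and substitute into x ≡ 0 (mod 8): 665·t ≡ 0 − 26 = -26 (mod 8).
    Reduce coefficients mod 8: 1·t ≡ 6 (mod 8).
    So t ≡ 6 (mod 8).
    Then x = 26 + 665·6 = 4016, valid modulo lcm(665, 8) = 5320: x ≡ 4016 (mod 5320).
Verify against each original: 4016 mod 19 = 7, 4016 mod 7 = 5, 4016 mod 5 = 1, 4016 mod 8 = 0.

x ≡ 4016 (mod 5320).


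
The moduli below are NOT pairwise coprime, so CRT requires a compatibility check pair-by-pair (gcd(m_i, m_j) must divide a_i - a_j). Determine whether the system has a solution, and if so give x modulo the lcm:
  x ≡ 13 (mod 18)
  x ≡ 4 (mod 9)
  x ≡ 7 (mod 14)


Moduli 18, 9, 14 are not pairwise coprime, so CRT works modulo lcm(m_i) when all pairwise compatibility conditions hold.
Pairwise compatibility: gcd(m_i, m_j) must divide a_i - a_j for every pair.
Merge one congruence at a time:
  Start: x ≡ 13 (mod 18).
  Combine with x ≡ 4 (mod 9): gcd(18, 9) = 9; 4 - 13 = -9, which IS divisible by 9, so compatible.
    Write x = 13 + 18·t and substitute into x ≡ 4 (mod 9): 18·t ≡ 4 − 13 = -9 (mod 9).
    Divide the congruence (and modulus) by g = 9: 2·t ≡ -1 (mod 1).
    Modulo 1 every t works; take t = 0.
    Then x = 13 + 18·0 = 13, valid modulo lcm(18, 9) = 18: x ≡ 13 (mod 18).
  Combine with x ≡ 7 (mod 14): gcd(18, 14) = 2; 7 - 13 = -6, which IS divisible by 2, so compatible.
    Write x = 13 + 18·t and substitute into x ≡ 7 (mod 14): 18·t ≡ 7 − 13 = -6 (mod 14).
    Divide the congruence (and modulus) by g = 2: 9·t ≡ -3 (mod 7).
    Reduce coefficients mod 7: 2·t ≡ 4 (mod 7).
    The inverse of 2 mod 7 is 4 (since 2·4 = 8 = 1·7 + 1), so t ≡ 4·4 = 16 ≡ 2 (mod 7).
    Then x = 13 + 18·2 = 49, valid modulo lcm(18, 14) = 126: x ≡ 49 (mod 126).
Verify: 49 mod 18 = 13, 49 mod 9 = 4, 49 mod 14 = 7.

x ≡ 49 (mod 126).
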